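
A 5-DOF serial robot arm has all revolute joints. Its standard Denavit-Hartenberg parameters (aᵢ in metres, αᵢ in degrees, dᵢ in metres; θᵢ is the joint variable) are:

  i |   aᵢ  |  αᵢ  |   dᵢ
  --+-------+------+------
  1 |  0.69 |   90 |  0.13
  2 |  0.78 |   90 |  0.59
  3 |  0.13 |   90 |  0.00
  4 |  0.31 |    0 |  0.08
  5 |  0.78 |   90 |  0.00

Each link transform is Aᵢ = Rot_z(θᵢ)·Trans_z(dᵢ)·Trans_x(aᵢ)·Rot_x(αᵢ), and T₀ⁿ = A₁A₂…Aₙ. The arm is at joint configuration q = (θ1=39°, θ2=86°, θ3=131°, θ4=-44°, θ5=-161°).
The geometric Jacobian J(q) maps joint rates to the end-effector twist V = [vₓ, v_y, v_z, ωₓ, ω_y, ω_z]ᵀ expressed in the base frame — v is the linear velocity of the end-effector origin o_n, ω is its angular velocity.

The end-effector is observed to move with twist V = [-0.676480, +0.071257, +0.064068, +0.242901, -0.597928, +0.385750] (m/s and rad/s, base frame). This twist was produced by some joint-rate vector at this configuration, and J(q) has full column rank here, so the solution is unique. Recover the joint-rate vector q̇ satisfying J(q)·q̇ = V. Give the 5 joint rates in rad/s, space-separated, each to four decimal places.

0.5300 0.7540 -0.1770 -0.0940 -0.1140

o_n = [0.9192, 0.2614, 1.1920]
J₁: ẑ×o_n = [-0.2614, 0.9192, 0.0000], ω = ẑ
J2: z=[0.6293, -0.7771, 0.0000] o=[0.5362, 0.4342, 0.1300] → [-0.8253, -0.6683, 0.1888, 0.6293, -0.7771, 0.0000]
J3: z=[0.7753, 0.6278, -0.0698] o=[0.9498, 0.0100, 0.9081] → [0.1958, -0.2179, 0.2141, 0.7753, 0.6278, -0.0698]
J4: z=[0.4538, -0.4767, 0.7529] o=[1.0069, -0.0700, 0.8230] → [-0.4254, -0.2335, 0.1086, 0.4538, -0.4767, 0.7529]
J5: z=[0.4538, -0.4767, 0.7529] o=[0.9743, -0.3806, 0.7523] → [-0.6929, -0.2410, 0.2651, 0.4538, -0.4767, 0.7529]
q̇ = J⁺·V = [0.5300, 0.7540, -0.1770, -0.0940, -0.1140]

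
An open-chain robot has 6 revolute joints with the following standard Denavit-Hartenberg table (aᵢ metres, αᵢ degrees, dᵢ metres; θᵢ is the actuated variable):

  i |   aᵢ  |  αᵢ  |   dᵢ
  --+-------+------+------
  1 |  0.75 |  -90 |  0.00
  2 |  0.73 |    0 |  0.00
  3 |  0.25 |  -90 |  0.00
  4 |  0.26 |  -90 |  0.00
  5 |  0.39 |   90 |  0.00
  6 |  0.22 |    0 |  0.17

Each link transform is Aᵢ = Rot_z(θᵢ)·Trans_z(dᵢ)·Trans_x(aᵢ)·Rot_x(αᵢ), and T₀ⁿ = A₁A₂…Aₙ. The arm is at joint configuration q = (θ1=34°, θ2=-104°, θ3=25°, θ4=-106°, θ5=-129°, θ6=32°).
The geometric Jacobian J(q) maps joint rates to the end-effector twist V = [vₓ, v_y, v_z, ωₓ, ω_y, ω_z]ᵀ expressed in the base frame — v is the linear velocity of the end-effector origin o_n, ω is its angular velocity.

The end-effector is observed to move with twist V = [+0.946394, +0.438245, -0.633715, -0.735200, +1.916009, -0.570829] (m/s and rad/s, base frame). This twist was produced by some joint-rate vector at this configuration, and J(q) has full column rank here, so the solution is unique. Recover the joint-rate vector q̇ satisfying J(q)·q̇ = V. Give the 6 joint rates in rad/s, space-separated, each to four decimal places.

o_n = [0.9288, 0.3928, 1.0622]
J₁: ẑ×o_n = [-0.3928, 0.9288, 0.0000], ω = ẑ
J2: z=[-0.5592, 0.8290, 0.0000] o=[0.6218, 0.4194, 0.0000] → [0.8806, 0.5940, -0.2397, -0.5592, 0.8290, 0.0000]
J3: z=[-0.5592, 0.8290, 0.0000] o=[0.4754, 0.3206, 0.7083] → [0.2934, 0.1979, -0.4163, -0.5592, 0.8290, 0.0000]
J4: z=[0.8138, 0.5489, -0.1908] o=[0.5149, 0.3473, 0.9537] → [0.0682, -0.1673, -0.1902, 0.8138, 0.5489, -0.1908]
J5: z=[-0.0021, 0.3311, 0.9436] o=[0.3638, 0.5469, 0.8834] → [0.2046, 0.5335, -0.1867, -0.0021, 0.3311, 0.9436]
J6: z=[-0.0605, -0.9419, 0.3304] o=[0.7531, 0.5249, 0.8920] → [-0.1168, 0.0683, 0.1735, -0.0605, -0.9419, 0.3304]
q̇ = J⁺·V = [0.1030, 0.8380, 0.9290, 0.2730, -0.4870, -0.4910]

0.1030 0.8380 0.9290 0.2730 -0.4870 -0.4910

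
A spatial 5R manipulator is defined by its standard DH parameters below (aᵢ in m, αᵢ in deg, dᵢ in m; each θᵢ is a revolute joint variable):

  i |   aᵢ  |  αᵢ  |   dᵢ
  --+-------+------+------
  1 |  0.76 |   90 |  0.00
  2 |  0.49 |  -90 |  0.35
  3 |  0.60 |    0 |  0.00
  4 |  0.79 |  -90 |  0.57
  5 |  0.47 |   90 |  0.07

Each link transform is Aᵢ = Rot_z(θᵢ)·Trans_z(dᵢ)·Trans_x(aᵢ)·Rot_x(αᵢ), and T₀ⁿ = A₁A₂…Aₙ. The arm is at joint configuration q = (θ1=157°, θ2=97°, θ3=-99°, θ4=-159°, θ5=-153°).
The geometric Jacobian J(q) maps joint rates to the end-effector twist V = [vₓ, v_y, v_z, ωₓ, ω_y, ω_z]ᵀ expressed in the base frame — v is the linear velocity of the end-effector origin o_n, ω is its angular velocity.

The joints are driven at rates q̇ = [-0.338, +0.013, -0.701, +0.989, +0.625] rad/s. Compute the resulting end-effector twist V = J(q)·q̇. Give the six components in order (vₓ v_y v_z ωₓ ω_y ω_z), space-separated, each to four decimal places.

0.2982 -0.3118 -0.5819 0.2504 0.0490 -0.9799

o_n = [0.2764, 0.5280, 0.1532]
J₁: ẑ×o_n = [-0.5280, 0.2764, 0.0000], ω = ẑ
J2: z=[0.3907, 0.9205, 0.0000] o=[-0.6996, 0.2970, 0.0000] → [0.1410, -0.0598, -0.8081, 0.3907, 0.9205, 0.0000]
J3: z=[0.9136, -0.3878, -0.1219] o=[-0.5079, 0.5958, 0.4863] → [0.1210, 0.2089, 0.2422, 0.9136, -0.3878, -0.1219]
J4: z=[0.9136, -0.3878, -0.1219] o=[-0.2868, 1.1458, 0.3932] → [0.0178, 0.1507, -0.3460, 0.9136, -0.3878, -0.1219]
J5: z=[-0.0285, 0.2380, -0.9709] o=[-0.0864, 0.2212, 0.1607] → [0.2961, -0.3524, -0.0951, -0.0285, 0.2380, -0.9709]
V = J·q̇ = [0.2982, -0.3118, -0.5819, 0.2504, 0.0490, -0.9799]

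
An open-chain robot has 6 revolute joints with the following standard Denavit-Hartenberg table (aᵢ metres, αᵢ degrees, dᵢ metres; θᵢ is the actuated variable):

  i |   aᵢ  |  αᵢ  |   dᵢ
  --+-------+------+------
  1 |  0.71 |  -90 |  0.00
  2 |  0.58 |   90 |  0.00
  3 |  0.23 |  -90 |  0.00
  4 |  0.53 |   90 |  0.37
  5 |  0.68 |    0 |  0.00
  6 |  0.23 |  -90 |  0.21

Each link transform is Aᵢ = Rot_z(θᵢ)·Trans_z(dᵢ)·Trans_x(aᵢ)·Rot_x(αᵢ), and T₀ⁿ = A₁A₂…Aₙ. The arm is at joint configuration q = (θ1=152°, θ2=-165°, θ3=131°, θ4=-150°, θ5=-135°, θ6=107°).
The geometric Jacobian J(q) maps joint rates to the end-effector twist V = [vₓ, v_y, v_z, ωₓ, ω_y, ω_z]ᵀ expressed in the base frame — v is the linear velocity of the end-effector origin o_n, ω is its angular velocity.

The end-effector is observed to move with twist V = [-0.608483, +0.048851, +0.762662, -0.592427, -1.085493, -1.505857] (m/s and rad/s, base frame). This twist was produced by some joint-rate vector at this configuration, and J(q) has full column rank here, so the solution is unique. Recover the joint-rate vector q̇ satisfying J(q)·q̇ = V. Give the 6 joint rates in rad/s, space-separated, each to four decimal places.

-0.5850 0.8270 0.0650 -0.0790 -0.5280 -0.4200

o_n = [0.0139, -0.0901, 0.2626]
J₁: ẑ×o_n = [0.0901, 0.0139, -0.0000], ω = ẑ
J2: z=[-0.4695, -0.8829, 0.0000] o=[-0.6269, 0.3333, 0.0000] → [-0.2318, 0.1233, 0.7645, -0.4695, -0.8829, 0.0000]
J3: z=[0.2285, -0.1215, -0.9659] o=[-0.1322, 0.0703, 0.1501] → [-0.1686, -0.1668, -0.0189, 0.2285, -0.1215, -0.9659]
J4: z=[-0.3357, 0.9215, -0.1953] o=[-0.3424, -0.0145, 0.1111] → [0.1249, -0.0187, -0.3030, -0.3357, 0.9215, -0.1953]
J5: z=[0.2590, 0.2897, 0.9214] o=[0.0134, 0.4635, -0.1392] → [0.6265, -0.1036, -0.1435, 0.2590, 0.2897, 0.9214]
J6: z=[0.2590, 0.2897, 0.9214] o=[-0.2607, -0.1039, 0.1162] → [0.0296, 0.2151, -0.0759, 0.2590, 0.2897, 0.9214]
q̇ = J⁺·V = [-0.5850, 0.8270, 0.0650, -0.0790, -0.5280, -0.4200]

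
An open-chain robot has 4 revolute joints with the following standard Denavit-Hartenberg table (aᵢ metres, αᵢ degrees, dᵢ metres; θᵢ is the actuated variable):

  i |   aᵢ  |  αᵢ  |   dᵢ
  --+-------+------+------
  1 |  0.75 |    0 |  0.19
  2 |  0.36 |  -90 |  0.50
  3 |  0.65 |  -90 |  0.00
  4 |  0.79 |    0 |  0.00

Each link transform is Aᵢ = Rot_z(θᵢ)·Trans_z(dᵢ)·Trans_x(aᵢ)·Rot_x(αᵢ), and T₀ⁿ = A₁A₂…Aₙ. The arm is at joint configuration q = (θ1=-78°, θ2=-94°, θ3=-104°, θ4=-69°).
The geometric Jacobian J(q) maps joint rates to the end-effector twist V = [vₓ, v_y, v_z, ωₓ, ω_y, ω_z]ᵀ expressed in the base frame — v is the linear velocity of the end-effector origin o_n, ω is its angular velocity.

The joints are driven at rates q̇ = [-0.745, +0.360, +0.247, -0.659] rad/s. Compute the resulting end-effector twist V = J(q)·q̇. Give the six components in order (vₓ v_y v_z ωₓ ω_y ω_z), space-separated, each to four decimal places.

-1.1468 -0.3367 -0.4158 0.6676 -0.1556 -0.5444

o_n = [0.1256, -1.4826, 1.5954]
J₁: ẑ×o_n = [1.4826, 0.1256, -0.0000], ω = ẑ
J2: z=[0.0000, 0.0000, 1.0000] o=[0.1559, -0.7336, 0.1900] → [0.7490, -0.0303, 0.0000, 0.0000, 0.0000, 1.0000]
J3: z=[0.1392, -0.9903, 0.0000] o=[-0.2006, -0.7837, 0.6900] → [-0.8966, -0.1260, 0.2257, 0.1392, -0.9903, 0.0000]
J4: z=[-0.9609, -0.1350, 0.2419] o=[-0.0448, -0.7618, 1.3207] → [0.1373, 0.3052, 0.7156, -0.9609, -0.1350, 0.2419]
V = J·q̇ = [-1.1468, -0.3367, -0.4158, 0.6676, -0.1556, -0.5444]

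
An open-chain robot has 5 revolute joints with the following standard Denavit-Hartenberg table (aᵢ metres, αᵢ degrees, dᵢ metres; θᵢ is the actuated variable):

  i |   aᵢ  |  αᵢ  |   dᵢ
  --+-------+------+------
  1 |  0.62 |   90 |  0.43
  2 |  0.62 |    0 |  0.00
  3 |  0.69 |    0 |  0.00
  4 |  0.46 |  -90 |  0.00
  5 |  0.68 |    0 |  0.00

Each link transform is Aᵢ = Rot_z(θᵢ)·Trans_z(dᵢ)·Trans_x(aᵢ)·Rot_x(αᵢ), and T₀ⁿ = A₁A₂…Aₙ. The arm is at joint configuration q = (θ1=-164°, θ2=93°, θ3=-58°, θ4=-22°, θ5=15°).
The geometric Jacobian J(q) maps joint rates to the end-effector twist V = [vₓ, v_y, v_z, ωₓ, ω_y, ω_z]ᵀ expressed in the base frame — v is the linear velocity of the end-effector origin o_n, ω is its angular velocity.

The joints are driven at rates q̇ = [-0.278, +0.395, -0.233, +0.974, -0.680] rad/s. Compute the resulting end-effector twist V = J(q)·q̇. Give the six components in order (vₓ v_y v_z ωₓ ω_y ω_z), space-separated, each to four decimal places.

0.1171 1.1463 1.3419 -0.4602 1.0498 -0.9406

o_n = [-2.1056, -0.7869, 1.6962]
J₁: ẑ×o_n = [0.7869, -2.1056, 0.0000], ω = ẑ
J2: z=[-0.2756, 0.9613, 0.0000] o=[-0.5960, -0.1709, 0.4300] → [1.2171, 0.3490, 1.6210, -0.2756, 0.9613, 0.0000]
J3: z=[-0.2756, 0.9613, 0.0000] o=[-0.5648, -0.1620, 1.0492] → [0.6219, 0.1783, 1.6534, -0.2756, 0.9613, 0.0000]
J4: z=[-0.2756, 0.9613, 0.0000] o=[-1.1081, -0.3177, 1.4449] → [0.2415, 0.0692, 1.0882, -0.2756, 0.9613, 0.0000]
J5: z=[0.2162, 0.0620, 0.9744] o=[-1.5390, -0.4413, 1.5484] → [0.3459, -0.5841, -0.0396, 0.2162, 0.0620, 0.9744]
V = J·q̇ = [0.1171, 1.1463, 1.3419, -0.4602, 1.0498, -0.9406]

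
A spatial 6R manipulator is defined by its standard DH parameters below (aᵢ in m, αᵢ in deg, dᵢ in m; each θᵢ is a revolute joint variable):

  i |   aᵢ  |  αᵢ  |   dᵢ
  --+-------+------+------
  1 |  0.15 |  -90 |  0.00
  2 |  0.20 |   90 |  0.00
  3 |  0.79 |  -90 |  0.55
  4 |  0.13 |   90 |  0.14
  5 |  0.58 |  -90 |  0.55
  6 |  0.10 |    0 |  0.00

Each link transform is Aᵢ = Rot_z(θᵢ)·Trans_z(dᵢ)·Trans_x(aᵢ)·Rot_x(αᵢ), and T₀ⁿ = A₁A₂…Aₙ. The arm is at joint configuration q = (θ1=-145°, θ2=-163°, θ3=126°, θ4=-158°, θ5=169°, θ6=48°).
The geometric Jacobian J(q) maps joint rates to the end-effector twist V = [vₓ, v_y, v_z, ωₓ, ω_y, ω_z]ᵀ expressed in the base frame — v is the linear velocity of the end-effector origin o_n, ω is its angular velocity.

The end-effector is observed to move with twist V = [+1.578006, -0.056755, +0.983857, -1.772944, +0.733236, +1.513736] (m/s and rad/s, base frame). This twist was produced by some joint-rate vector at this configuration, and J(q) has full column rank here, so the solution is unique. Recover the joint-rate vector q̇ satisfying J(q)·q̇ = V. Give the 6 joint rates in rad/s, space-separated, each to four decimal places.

o_n = [-0.2373, -1.0438, -0.1127]
J₁: ẑ×o_n = [1.0438, -0.2373, 0.0000], ω = ẑ
J2: z=[0.5736, -0.8192, 0.0000] o=[-0.1229, -0.0860, 0.0000] → [0.0923, 0.0647, -0.6431, 0.5736, -0.8192, 0.0000]
J3: z=[0.2395, 0.1677, -0.9563] o=[0.0338, 0.0237, 0.0585] → [-1.0496, 0.3003, -0.2102, 0.2395, 0.1677, -0.9563]
J4: z=[-0.9709, 0.0377, -0.2365] o=[0.1684, -0.6623, -0.6033] → [-0.0717, 0.5722, 0.3857, -0.9709, 0.0377, -0.2365]
J5: z=[-0.2234, 0.2135, 0.9510] o=[0.0437, -0.5302, -0.6622] → [0.6059, -0.1445, 0.1748, -0.2234, 0.2135, 0.9510]
J6: z=[0.9366, -0.2233, 0.2701] o=[-0.2358, -0.9643, -0.0521] → [0.0350, 0.0564, -0.0748, 0.9366, -0.2233, 0.2701]
q̇ = J⁺·V = [0.8360, -0.7200, -0.5080, 0.7640, 0.5080, -0.4090]

0.8360 -0.7200 -0.5080 0.7640 0.5080 -0.4090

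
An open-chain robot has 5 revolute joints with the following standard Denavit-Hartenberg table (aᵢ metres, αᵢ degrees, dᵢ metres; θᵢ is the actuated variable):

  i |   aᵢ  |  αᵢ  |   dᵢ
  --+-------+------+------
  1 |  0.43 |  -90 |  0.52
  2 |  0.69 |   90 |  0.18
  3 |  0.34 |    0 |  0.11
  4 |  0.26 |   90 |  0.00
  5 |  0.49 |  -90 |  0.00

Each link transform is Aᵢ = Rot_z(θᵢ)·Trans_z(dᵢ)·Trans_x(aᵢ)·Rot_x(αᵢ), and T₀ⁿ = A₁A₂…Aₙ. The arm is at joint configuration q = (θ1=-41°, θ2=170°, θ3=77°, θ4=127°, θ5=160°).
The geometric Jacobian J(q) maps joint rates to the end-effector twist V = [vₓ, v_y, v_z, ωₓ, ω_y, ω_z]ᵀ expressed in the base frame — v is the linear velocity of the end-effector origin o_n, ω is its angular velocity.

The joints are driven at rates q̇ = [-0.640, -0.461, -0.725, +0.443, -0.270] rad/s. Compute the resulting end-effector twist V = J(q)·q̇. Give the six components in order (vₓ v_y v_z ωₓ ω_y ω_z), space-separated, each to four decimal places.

0.3998 -0.1263 -0.5698 -0.5828 -0.4310 -0.3814

o_n = [0.0440, 0.7472, 0.0817]
J₁: ẑ×o_n = [-0.7472, 0.0440, 0.0000], ω = ẑ
J2: z=[0.6561, 0.7547, 0.0000] o=[0.3245, -0.2821, 0.5200] → [-0.3308, 0.2875, 0.8870, 0.6561, 0.7547, 0.0000]
J3: z=[0.1311, -0.1139, -0.9848] o=[-0.0702, 0.2995, 0.4002] → [0.4771, -0.0708, 0.0717, 0.1311, -0.1139, -0.9848]
J4: z=[0.1311, -0.1139, -0.9848] o=[0.1047, 0.5865, 0.2786] → [0.1807, 0.0855, 0.0142, 0.1311, -0.1139, -0.9848]
J5: z=[0.9016, 0.4267, 0.0706] o=[0.2118, 0.3532, 0.3198] → [-0.1294, 0.2028, 0.4269, 0.9016, 0.4267, 0.0706]
V = J·q̇ = [0.3998, -0.1263, -0.5698, -0.5828, -0.4310, -0.3814]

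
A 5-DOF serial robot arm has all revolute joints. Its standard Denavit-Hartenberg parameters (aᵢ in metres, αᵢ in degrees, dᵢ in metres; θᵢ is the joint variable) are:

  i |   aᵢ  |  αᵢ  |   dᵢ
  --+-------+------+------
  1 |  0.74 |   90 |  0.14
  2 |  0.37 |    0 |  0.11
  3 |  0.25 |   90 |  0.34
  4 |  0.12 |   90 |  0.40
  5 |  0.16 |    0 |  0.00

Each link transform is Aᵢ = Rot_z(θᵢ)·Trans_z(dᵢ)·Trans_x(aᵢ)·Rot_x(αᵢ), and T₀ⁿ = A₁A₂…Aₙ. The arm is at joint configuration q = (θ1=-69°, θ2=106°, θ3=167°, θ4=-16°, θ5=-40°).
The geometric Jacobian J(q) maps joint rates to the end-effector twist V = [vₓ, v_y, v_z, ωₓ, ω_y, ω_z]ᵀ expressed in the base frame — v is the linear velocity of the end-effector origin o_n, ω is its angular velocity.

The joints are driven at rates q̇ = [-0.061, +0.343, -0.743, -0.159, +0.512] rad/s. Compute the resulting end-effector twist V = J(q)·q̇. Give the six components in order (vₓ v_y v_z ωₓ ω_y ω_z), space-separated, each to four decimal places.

o_n = [-0.2263, -0.4795, -0.0024]
J₁: ẑ×o_n = [0.4795, -0.2263, 0.0000], ω = ẑ
J2: z=[-0.9336, -0.3584, 0.0000] o=[0.2652, -0.6908, 0.1400] → [0.0510, -0.1329, -0.3734, -0.9336, -0.3584, 0.0000]
J3: z=[-0.9336, -0.3584, 0.0000] o=[0.1259, -0.6351, 0.4957] → [0.1785, -0.4650, -0.2715, -0.9336, -0.3584, 0.0000]
J4: z=[-0.3579, 0.9323, -0.0523] o=[-0.1868, -0.7691, 0.2460] → [-0.2164, -0.0868, -0.0668, -0.3579, 0.9323, -0.0523]
J5: z=[0.8922, 0.3580, 0.2753] o=[-0.2969, -0.3900, 0.1099] → [-0.0155, 0.1196, -0.1051, 0.8922, 0.3580, 0.2753]
V = J·q̇ = [-0.1179, 0.3887, 0.0304, 0.8872, 0.1784, 0.0883]

-0.1179 0.3887 0.0304 0.8872 0.1784 0.0883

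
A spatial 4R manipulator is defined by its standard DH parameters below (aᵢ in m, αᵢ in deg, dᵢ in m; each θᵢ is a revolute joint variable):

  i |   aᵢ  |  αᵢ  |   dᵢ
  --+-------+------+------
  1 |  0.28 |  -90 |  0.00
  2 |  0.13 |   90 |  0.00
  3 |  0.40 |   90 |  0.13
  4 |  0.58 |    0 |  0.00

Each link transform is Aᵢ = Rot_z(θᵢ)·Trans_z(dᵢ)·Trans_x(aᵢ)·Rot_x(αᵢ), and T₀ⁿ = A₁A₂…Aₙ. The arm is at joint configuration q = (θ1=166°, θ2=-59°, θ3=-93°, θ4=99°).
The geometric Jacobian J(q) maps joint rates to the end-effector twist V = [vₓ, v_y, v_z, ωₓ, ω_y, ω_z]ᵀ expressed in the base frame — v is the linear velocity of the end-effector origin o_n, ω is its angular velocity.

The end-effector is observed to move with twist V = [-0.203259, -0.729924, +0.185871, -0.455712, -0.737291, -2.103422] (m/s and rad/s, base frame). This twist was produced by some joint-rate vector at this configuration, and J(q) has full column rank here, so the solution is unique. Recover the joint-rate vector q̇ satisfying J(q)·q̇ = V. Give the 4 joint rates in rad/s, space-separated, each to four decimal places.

-0.9290 0.7800 -0.8310 0.8720

o_n = [0.3307, 0.2358, 0.4596]
J₁: ẑ×o_n = [-0.2358, 0.3307, 0.0000], ω = ẑ
J2: z=[-0.2419, -0.9703, 0.0000] o=[-0.2717, 0.0677, 0.0000] → [-0.4459, 0.1112, 0.5438, -0.2419, -0.9703, 0.0000]
J3: z=[0.8317, -0.2074, 0.5150] o=[-0.3366, 0.0839, 0.1114] → [-0.1504, 0.0542, 0.2647, 0.8317, -0.2074, 0.5150]
J4: z=[0.4864, -0.1752, -0.8560] o=[-0.1214, 0.4420, 0.1604] → [-0.2288, -0.5325, -0.0210, 0.4864, -0.1752, -0.8560]
q̇ = J⁺·V = [-0.9290, 0.7800, -0.8310, 0.8720]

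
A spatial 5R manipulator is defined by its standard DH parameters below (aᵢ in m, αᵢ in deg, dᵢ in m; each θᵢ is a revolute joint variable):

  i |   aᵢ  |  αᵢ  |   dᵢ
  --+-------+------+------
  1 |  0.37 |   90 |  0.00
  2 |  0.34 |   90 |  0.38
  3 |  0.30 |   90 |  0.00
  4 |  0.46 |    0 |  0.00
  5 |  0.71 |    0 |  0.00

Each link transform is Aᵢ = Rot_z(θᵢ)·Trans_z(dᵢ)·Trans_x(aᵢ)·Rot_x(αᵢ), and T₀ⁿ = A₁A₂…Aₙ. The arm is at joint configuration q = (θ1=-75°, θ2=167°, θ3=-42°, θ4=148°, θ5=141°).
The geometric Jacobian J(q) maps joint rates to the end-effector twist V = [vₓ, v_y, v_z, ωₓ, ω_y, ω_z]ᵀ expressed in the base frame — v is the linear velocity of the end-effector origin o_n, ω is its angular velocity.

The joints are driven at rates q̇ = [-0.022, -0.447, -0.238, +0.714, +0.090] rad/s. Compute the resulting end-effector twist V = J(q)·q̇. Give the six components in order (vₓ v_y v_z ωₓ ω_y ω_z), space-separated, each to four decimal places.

0.1573 0.4682 0.2025 1.1307 -0.1843 -0.3749

o_n = [-0.3172, 0.0802, -0.3165]
J₁: ẑ×o_n = [-0.0802, -0.3172, 0.0000], ω = ẑ
J2: z=[-0.9659, -0.2588, 0.0000] o=[0.0958, -0.3574, 0.0000] → [0.0819, -0.3057, -0.5296, -0.9659, -0.2588, 0.0000]
J3: z=[0.0582, -0.2173, 0.9744] o=[-0.3570, -0.1357, 0.0765] → [-0.1251, 0.0617, 0.0212, 0.0582, -0.2173, 0.9744]
J4: z=[0.8866, -0.4374, -0.1505] o=[-0.2194, 0.1260, 0.1266] → [0.1870, 0.4076, -0.0834, 0.8866, -0.4374, -0.1505]
J5: z=[0.8866, -0.4374, -0.1505] o=[-0.3842, -0.2673, 0.2989] → [0.3215, 0.5356, 0.3375, 0.8866, -0.4374, -0.1505]
V = J·q̇ = [0.1573, 0.4682, 0.2025, 1.1307, -0.1843, -0.3749]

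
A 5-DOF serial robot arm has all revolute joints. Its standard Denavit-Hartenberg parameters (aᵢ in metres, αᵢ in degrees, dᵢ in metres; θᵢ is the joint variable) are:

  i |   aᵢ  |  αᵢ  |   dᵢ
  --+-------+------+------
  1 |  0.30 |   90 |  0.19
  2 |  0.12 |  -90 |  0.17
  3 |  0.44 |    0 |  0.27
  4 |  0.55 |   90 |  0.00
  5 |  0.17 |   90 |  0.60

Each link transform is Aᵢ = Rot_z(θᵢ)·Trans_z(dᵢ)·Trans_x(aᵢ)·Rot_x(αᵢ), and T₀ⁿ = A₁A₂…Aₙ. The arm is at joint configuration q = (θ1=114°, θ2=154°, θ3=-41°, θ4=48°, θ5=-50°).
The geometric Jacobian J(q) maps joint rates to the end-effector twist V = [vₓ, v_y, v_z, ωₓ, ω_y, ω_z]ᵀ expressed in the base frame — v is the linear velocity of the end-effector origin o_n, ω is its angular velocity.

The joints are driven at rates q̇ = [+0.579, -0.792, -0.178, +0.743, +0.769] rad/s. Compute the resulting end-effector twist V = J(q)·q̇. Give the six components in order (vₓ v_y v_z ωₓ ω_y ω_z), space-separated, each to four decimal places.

-0.1146 0.5316 0.9613 0.1088 -0.3149 0.1123

o_n = [1.2238, -0.3543, 0.5815]
J₁: ẑ×o_n = [0.3543, 1.2238, -0.0000], ω = ẑ
J2: z=[0.9135, 0.4067, 0.0000] o=[-0.1220, 0.2741, 0.1900] → [0.1592, -0.3576, -1.1214, 0.9135, 0.4067, 0.0000]
J3: z=[0.1783, -0.4005, -0.8988] o=[0.0772, 0.2447, 0.2426] → [-0.6741, -1.0910, 0.3524, 0.1783, -0.4005, -0.8988]
J4: z=[0.1783, -0.4005, -0.8988] o=[0.5104, -0.0187, 0.1455] → [-0.4763, -0.7189, 0.2258, 0.1783, -0.4005, -0.8988]
J5: z=[0.9513, 0.3036, 0.0534] o=[0.6487, -0.4942, 0.3848] → [0.0522, -0.1563, -0.0416, 0.9513, 0.3036, 0.0534]
V = J·q̇ = [-0.1146, 0.5316, 0.9613, 0.1088, -0.3149, 0.1123]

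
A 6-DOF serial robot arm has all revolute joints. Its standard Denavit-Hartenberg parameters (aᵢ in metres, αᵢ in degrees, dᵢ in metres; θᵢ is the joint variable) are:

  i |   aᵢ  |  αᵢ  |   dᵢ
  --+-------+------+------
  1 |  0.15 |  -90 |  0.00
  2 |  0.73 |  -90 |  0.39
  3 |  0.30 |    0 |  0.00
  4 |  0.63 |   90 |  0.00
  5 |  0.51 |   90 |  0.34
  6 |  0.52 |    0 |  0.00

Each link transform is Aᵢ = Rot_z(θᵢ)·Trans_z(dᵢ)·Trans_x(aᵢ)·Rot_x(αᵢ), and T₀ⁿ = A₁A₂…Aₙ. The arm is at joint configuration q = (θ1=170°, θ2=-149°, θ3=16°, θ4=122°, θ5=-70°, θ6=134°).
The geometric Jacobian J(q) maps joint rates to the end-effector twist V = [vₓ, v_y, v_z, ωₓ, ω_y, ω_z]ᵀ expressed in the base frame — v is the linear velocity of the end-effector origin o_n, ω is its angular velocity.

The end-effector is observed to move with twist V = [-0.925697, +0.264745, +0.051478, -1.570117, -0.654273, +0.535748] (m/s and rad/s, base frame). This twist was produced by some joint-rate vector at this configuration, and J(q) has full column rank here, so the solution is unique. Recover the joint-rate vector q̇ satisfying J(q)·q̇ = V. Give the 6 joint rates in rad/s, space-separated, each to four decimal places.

o_n = [0.8769, 0.5348, 0.3901]
J₁: ẑ×o_n = [-0.5348, 0.8769, 0.0000], ω = ẑ
J2: z=[-0.1736, -0.9848, 0.0000] o=[-0.1477, 0.0260, 0.0000] → [-0.3842, 0.0677, 0.9208, -0.1736, -0.9848, 0.0000]
J3: z=[-0.5072, 0.0894, 0.8572] o=[0.4008, -0.4667, 0.3760] → [-0.8572, 0.4153, -0.5505, -0.5072, 0.0894, 0.8572]
J4: z=[-0.5072, 0.0894, 0.8572] o=[0.6586, -0.4282, 0.5245] → [-0.8374, 0.1190, -0.5080, -0.5072, 0.0894, 0.8572]
J5: z=[0.6939, 0.6323, 0.3446] o=[0.3366, 0.0567, 0.2834] → [-0.0973, 0.1121, -0.0099, 0.6939, 0.6323, 0.3446]
J6: z=[0.6538, -0.7538, 0.0665] o=[0.7264, 0.3630, -0.0770] → [-0.3635, -0.2954, 0.2258, 0.6538, -0.7538, 0.0665]
q̇ = J⁺·V = [-0.2330, 0.8790, 0.5000, 0.6810, -0.5850, -0.6310]

-0.2330 0.8790 0.5000 0.6810 -0.5850 -0.6310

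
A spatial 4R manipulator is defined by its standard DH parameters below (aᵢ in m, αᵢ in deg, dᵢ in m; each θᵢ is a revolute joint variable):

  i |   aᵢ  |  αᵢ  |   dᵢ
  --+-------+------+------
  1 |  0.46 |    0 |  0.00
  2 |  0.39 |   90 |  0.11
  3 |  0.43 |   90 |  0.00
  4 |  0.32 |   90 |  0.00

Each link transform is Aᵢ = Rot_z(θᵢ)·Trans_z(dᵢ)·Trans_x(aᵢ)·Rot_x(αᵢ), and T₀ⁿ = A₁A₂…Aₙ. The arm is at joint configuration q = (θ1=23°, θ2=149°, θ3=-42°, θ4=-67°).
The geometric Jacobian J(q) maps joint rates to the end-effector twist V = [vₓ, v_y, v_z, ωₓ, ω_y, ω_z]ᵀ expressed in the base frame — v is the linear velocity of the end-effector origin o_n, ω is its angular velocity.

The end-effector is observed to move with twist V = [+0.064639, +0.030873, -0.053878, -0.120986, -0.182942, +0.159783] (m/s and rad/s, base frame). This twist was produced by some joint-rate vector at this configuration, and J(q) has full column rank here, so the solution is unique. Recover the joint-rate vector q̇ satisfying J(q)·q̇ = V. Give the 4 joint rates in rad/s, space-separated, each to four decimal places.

0.2570 -0.2020 -0.1980 -0.1410

o_n = [-0.4122, -0.0003, -0.2614]
J₁: ẑ×o_n = [0.0003, -0.4122, 0.0000], ω = ẑ
J2: z=[0.0000, 0.0000, 1.0000] o=[0.4234, 0.1797, 0.0000] → [0.1800, -0.8357, 0.0000, 0.0000, 0.0000, 1.0000]
J3: z=[0.1392, 0.9903, 0.0000] o=[0.0372, 0.2340, 0.1100] → [-0.3678, 0.0517, 0.4125, 0.1392, 0.9903, 0.0000]
J4: z=[0.6626, -0.0931, -0.7431] o=[-0.2792, 0.2785, -0.1777] → [-0.1994, 0.1543, -0.1971, 0.6626, -0.0931, -0.7431]
q̇ = J⁺·V = [0.2570, -0.2020, -0.1980, -0.1410]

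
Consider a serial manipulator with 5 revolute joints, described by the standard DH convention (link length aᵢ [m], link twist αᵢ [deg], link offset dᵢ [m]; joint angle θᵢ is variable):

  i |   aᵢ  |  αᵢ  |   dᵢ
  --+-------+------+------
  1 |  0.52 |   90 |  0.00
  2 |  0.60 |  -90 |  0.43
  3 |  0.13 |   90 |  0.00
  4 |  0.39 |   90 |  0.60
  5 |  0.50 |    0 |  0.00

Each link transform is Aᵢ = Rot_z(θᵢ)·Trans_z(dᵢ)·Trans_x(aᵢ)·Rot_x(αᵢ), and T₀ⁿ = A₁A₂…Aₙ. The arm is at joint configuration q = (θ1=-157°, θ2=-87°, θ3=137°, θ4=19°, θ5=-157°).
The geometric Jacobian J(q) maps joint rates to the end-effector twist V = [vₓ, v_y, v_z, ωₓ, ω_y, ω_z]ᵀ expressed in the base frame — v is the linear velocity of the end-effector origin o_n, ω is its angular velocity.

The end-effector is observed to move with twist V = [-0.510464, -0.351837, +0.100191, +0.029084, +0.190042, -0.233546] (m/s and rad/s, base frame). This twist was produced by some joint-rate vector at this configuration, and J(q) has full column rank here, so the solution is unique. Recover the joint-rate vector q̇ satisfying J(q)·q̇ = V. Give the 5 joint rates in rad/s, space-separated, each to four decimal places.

o_n = [-0.5330, -0.1277, -0.8295]
J₁: ẑ×o_n = [0.1277, -0.5330, 0.0000], ω = ẑ
J2: z=[-0.3907, 0.9205, 0.0000] o=[-0.4787, -0.2032, 0.0000] → [-0.7636, -0.3241, 0.0206, -0.3907, 0.9205, 0.0000]
J3: z=[-0.9192, -0.3902, 0.0523] o=[-0.6756, 0.1804, -0.5992] → [0.1060, -0.2043, 0.3388, -0.9192, -0.3902, 0.0523]
J4: z=[0.2529, -0.6872, -0.6811] o=[-0.6364, 0.1007, -0.5042] → [0.0680, 0.0119, 0.0132, 0.2529, -0.6872, -0.6811]
J5: z=[0.9674, 0.1694, 0.1883] o=[-0.4901, -0.5871, -0.6369] → [-0.1191, 0.1782, 0.4517, 0.9674, 0.1694, 0.1883]
q̇ = J⁺·V = [0.2600, 0.7590, 0.0170, 0.7680, 0.1520]

0.2600 0.7590 0.0170 0.7680 0.1520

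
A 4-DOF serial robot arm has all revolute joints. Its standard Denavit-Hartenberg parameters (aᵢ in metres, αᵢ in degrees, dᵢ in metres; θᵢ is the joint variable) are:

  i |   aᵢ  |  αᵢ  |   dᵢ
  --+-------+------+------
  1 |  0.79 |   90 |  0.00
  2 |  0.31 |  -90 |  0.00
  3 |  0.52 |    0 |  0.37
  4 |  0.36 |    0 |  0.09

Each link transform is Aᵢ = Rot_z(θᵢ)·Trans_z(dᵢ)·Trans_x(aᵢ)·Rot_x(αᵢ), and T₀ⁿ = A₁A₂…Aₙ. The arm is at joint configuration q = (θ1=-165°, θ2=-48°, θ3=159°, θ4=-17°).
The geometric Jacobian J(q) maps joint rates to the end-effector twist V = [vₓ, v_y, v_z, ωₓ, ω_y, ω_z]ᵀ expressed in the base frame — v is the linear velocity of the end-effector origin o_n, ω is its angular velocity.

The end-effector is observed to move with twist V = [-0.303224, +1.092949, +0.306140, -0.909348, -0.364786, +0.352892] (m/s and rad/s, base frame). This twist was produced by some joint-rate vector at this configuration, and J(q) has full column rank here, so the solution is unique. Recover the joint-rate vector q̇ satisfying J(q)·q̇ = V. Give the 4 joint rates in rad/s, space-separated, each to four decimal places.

-0.5230 -0.1170 0.6830 0.6260

o_n = [-0.6909, -0.6075, 0.6490]
J₁: ẑ×o_n = [0.6075, -0.6909, 0.0000], ω = ẑ
J2: z=[-0.2588, 0.9659, 0.0000] o=[-0.7631, -0.2045, 0.0000] → [0.6269, 0.1680, 0.0346, -0.2588, 0.9659, 0.0000]
J3: z=[-0.7178, -0.1923, 0.6691] o=[-0.9634, -0.2582, -0.2304] → [0.0646, 0.8136, 0.3032, -0.7178, -0.1923, 0.6691]
J4: z=[-0.7178, -0.1923, 0.6691] o=[-0.8670, -0.4252, 0.3780] → [0.0698, 0.3124, 0.1647, -0.7178, -0.1923, 0.6691]
q̇ = J⁺·V = [-0.5230, -0.1170, 0.6830, 0.6260]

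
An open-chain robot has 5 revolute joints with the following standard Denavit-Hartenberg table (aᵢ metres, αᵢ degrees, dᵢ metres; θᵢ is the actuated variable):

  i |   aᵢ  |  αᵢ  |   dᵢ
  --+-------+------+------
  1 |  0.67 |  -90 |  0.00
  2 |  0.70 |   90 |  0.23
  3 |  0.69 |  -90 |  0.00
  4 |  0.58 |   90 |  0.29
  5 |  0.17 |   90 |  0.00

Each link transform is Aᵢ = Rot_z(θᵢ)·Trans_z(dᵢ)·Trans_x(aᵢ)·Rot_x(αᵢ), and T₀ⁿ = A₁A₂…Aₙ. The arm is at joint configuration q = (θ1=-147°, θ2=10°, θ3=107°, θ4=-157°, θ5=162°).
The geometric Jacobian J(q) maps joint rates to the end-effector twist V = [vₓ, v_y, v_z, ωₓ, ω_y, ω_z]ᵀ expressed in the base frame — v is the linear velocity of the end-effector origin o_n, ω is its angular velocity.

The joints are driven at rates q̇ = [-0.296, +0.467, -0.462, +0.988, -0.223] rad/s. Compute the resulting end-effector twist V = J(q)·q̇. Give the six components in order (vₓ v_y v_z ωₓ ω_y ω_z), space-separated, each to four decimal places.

-0.1926 -0.1690 0.2339 0.9812 0.3254 -0.3803

o_n = [-0.5901, -0.8858, 0.1118]
J₁: ẑ×o_n = [0.8858, -0.5901, 0.0000], ω = ẑ
J2: z=[0.5446, -0.8387, 0.0000] o=[-0.5619, -0.3649, 0.0000] → [-0.0937, -0.0609, -0.3074, 0.5446, -0.8387, 0.0000]
J3: z=[-0.1456, -0.0946, 0.9848] o=[-1.0148, -0.9333, -0.1216] → [-0.0688, 0.4522, 0.0332, -0.1456, -0.0946, 0.9848]
J4: z=[0.6306, 0.7581, 0.1661] o=[-0.4888, -1.3785, -0.0865] → [0.0685, -0.1419, 0.3875, 0.6306, 0.7581, 0.1661]
J5: z=[-0.1638, 0.3392, -0.9264] o=[-0.7459, -0.8356, 0.1577] → [-0.0621, -0.1518, -0.0446, -0.1638, 0.3392, -0.9264]
V = J·q̇ = [-0.1926, -0.1690, 0.2339, 0.9812, 0.3254, -0.3803]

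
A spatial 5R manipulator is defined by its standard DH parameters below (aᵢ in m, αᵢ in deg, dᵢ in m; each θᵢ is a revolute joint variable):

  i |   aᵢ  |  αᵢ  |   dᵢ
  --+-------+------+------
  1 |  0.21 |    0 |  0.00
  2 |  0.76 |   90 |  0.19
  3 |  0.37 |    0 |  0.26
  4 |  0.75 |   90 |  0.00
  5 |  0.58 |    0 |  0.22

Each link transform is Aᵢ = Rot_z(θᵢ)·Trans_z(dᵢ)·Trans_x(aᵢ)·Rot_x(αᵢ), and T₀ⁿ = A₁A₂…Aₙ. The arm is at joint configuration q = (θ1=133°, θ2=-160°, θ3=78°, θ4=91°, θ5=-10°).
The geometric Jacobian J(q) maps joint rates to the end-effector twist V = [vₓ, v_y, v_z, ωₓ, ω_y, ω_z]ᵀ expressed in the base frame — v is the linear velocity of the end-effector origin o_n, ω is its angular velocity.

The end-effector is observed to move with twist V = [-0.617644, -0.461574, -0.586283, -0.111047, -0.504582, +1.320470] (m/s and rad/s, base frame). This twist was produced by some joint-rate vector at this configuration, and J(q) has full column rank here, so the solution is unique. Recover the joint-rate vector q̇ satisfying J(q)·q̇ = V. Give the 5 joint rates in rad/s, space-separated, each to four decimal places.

o_n = [-0.5880, 0.2014, 1.0200]
J₁: ẑ×o_n = [-0.2014, -0.5880, 0.0000], ω = ẑ
J2: z=[0.0000, 0.0000, 1.0000] o=[-0.1432, 0.1536, 0.0000] → [-0.0478, -0.4448, 0.0000, 0.0000, 0.0000, 1.0000]
J3: z=[-0.4540, -0.8910, 0.0000] o=[0.5339, -0.1914, 0.1900] → [-0.7395, 0.3768, -1.1780, -0.4540, -0.8910, 0.0000]
J4: z=[-0.4540, -0.8910, 0.0000] o=[0.4845, -0.4580, 0.5519] → [-0.4170, 0.2125, -1.2549, -0.4540, -0.8910, 0.0000]
J5: z=[0.1700, -0.0866, 0.9816] o=[-0.1715, -0.1238, 0.6950] → [-0.3474, -0.4640, 0.0192, 0.1700, -0.0866, 0.9816]
q̇ = J⁺·V = [0.1520, 0.4990, 0.3650, 0.1350, 0.6820]

0.1520 0.4990 0.3650 0.1350 0.6820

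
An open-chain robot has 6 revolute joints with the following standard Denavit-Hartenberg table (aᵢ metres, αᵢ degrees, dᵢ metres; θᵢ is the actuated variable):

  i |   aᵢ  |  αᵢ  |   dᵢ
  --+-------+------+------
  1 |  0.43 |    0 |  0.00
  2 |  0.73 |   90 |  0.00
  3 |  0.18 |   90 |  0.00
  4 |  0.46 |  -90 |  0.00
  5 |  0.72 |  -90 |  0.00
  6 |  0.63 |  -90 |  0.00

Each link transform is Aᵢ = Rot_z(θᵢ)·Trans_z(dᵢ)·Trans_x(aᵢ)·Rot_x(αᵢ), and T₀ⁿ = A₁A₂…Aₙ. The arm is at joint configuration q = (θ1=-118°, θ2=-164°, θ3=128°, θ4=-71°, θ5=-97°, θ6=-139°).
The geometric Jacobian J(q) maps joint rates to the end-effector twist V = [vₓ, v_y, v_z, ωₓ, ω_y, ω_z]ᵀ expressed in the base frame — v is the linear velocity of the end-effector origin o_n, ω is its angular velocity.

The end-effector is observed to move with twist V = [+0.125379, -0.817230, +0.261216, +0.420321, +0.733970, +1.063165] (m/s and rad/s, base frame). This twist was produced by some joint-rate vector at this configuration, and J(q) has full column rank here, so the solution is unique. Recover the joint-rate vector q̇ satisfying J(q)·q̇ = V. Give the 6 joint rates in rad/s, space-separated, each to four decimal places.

-0.2120 0.7270 0.7550 0.9170 -0.2220 0.4520

o_n = [-0.3676, 0.1500, 0.7096]
J₁: ẑ×o_n = [-0.1500, -0.3676, 0.0000], ω = ẑ
J2: z=[0.0000, 0.0000, 1.0000] o=[-0.2019, -0.3797, 0.0000] → [-0.5296, -0.1657, 0.0000, 0.0000, 0.0000, 1.0000]
J3: z=[0.9781, -0.2079, 0.0000] o=[-0.0501, 0.3344, 0.0000] → [-0.1475, -0.6941, -0.2464, 0.9781, -0.2079, 0.0000]
J4: z=[0.1638, 0.7708, 0.6157] o=[-0.0731, 0.2260, 0.1418] → [0.4844, -0.2743, 0.2145, 0.1638, 0.7708, 0.6157]
J5: z=[0.1974, -0.6371, 0.7451] o=[-0.5177, 0.2262, 0.2599] → [-0.2297, 0.0231, 0.0806, 0.1974, -0.6371, 0.7451]
J6: z=[-0.9394, 0.0945, 0.3297] o=[-0.3158, 0.7770, 0.6773] → [0.2098, 0.0133, 0.5939, -0.9394, 0.0945, 0.3297]
q̇ = J⁺·V = [-0.2120, 0.7270, 0.7550, 0.9170, -0.2220, 0.4520]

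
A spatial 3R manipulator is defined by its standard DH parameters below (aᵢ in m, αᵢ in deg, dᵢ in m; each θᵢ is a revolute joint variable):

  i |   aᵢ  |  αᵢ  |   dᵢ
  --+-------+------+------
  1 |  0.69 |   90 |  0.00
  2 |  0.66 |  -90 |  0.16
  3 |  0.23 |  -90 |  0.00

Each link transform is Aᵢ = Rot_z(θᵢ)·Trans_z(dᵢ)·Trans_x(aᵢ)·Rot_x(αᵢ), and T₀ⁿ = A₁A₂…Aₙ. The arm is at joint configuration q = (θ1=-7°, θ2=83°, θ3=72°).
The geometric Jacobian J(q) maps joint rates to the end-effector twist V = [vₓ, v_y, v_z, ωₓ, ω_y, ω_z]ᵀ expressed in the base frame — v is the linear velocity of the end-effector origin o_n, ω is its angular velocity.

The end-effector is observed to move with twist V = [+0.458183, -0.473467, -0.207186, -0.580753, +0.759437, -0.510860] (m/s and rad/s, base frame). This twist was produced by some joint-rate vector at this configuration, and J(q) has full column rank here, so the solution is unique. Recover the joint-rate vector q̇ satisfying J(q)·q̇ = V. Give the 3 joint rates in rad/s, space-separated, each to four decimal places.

o_n = [0.7804, -0.0366, 0.7256]
J₁: ẑ×o_n = [0.0366, 0.7804, -0.0000], ω = ẑ
J2: z=[-0.1219, -0.9925, 0.0000] o=[0.6849, -0.0841, 0.0000] → [-0.7202, 0.0884, 0.0891, -0.1219, -0.9925, 0.0000]
J3: z=[-0.9851, 0.1210, 0.1219] o=[0.7452, -0.2527, 0.6551] → [-0.0178, 0.0738, -0.2171, -0.9851, 0.1210, 0.1219]
q̇ = J⁺·V = [-0.5930, -0.6830, 0.6740]

-0.5930 -0.6830 0.6740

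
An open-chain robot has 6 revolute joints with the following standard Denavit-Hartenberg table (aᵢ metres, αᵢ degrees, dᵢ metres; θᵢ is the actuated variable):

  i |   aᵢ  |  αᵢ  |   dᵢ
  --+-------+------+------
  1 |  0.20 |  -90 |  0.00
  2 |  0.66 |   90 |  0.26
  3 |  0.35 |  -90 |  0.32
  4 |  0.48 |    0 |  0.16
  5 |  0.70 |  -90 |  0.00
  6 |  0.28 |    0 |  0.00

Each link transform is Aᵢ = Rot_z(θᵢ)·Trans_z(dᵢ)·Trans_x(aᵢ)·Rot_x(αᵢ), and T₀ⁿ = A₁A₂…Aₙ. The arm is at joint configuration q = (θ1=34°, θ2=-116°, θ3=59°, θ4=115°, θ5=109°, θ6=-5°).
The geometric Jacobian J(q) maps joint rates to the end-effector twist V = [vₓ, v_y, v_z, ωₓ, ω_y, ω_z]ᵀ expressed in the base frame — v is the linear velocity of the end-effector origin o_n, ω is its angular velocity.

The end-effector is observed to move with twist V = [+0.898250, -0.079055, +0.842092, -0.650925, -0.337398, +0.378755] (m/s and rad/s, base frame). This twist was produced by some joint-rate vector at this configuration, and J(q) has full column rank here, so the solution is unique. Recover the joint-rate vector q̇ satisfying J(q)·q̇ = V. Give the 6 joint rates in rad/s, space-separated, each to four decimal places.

-0.0660 0.8040 0.7150 -0.6510 -0.3360 -0.3550

o_n = [-0.2648, -0.3264, -0.0544]
J₁: ẑ×o_n = [0.3264, -0.2648, 0.0000], ω = ẑ
J2: z=[-0.5592, 0.8290, 0.0000] o=[0.1658, 0.1118, 0.0000] → [-0.0451, -0.0304, 0.6021, -0.5592, 0.8290, 0.0000]
J3: z=[-0.7451, -0.5026, -0.4384] o=[-0.2194, 0.1656, 0.5932] → [0.1098, -0.4627, 0.3438, -0.7451, -0.5026, -0.4384]
J4: z=[0.0235, 0.6371, -0.7704] o=[-0.6912, 0.2093, 0.6149] → [-0.8392, -0.3127, -0.2842, 0.0235, 0.6371, -0.7704]
J5: z=[0.0235, 0.6371, -0.7704] o=[-0.2280, 0.4113, 0.5885] → [-0.9780, 0.0435, 0.0061, 0.0235, 0.6371, -0.7704]
J6: z=[-0.9990, 0.0444, 0.0062] o=[-0.2548, -0.1273, 0.1422] → [-0.0075, -0.1965, 0.1993, -0.9990, 0.0444, 0.0062]
q̇ = J⁺·V = [-0.0660, 0.8040, 0.7150, -0.6510, -0.3360, -0.3550]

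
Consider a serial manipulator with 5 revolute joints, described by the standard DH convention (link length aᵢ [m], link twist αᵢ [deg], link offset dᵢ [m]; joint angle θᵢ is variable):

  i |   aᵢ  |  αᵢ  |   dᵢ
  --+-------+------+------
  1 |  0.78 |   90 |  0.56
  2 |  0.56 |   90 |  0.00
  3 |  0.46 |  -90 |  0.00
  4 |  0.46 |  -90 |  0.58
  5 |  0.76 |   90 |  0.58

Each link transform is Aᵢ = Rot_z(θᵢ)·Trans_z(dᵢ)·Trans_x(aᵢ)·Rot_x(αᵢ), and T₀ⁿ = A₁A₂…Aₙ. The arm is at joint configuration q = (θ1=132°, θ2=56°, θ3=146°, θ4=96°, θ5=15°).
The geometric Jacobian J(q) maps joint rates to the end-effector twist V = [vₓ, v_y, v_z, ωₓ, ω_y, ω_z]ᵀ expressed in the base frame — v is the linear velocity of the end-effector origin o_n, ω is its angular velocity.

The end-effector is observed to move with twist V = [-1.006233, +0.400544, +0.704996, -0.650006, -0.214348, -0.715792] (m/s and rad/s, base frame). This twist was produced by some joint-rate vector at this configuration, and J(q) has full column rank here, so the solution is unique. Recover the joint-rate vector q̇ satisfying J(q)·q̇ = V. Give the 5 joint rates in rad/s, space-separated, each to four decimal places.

o_n = [-0.4376, -0.1908, 1.6428]
J₁: ẑ×o_n = [0.1908, -0.4376, 0.0000], ω = ẑ
J2: z=[0.7431, 0.6691, 0.0000] o=[-0.5219, 0.5797, 0.5600] → [0.7245, -0.8047, -0.6290, 0.7431, 0.6691, 0.0000]
J3: z=[-0.5547, 0.6161, -0.5592] o=[-0.7315, 0.8124, 1.0243] → [-0.1799, 0.1788, 0.3755, -0.5547, 0.6161, -0.5592]
J4: z=[-0.4069, -0.7871, -0.4636] o=[-0.3976, 0.8260, 0.7081] → [-1.2071, 0.3989, 0.3822, -0.4069, -0.7871, -0.4636]
J5: z=[-0.7798, 0.0349, 0.6251] o=[-0.4147, 0.0862, 0.7281] → [0.2051, 0.6990, 0.2168, -0.7798, 0.0349, 0.6251]
q̇ = J⁺·V = [0.1150, -0.7000, 0.7440, 0.2380, -0.4870]

0.1150 -0.7000 0.7440 0.2380 -0.4870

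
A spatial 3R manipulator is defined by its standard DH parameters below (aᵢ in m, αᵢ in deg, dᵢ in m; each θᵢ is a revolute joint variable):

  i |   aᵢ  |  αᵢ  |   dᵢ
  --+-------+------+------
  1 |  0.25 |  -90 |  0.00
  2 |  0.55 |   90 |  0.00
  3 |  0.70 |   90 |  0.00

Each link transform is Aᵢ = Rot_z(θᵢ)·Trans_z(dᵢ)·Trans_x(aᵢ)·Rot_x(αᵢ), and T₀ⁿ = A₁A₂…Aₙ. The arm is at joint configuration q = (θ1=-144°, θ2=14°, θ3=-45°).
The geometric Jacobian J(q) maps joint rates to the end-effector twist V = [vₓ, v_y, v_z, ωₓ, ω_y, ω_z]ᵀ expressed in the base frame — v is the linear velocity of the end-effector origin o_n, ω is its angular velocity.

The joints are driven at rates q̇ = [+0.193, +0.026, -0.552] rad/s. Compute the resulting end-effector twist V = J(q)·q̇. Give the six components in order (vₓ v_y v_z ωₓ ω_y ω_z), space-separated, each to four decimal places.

o_n = [-1.3135, -0.3425, -0.2528]
J₁: ẑ×o_n = [0.3425, -1.3135, 0.0000], ω = ẑ
J2: z=[0.5878, -0.8090, 0.0000] o=[-0.2023, -0.1469, 0.0000] → [0.2045, 0.1486, -1.0139, 0.5878, -0.8090, 0.0000]
J3: z=[-0.1957, -0.1422, 0.9703] o=[-0.6340, -0.4606, -0.1331] → [-0.0976, -0.6827, -0.1197, -0.1957, -0.1422, 0.9703]
V = J·q̇ = [0.1253, 0.1272, 0.0397, 0.1233, 0.0575, -0.3426]

0.1253 0.1272 0.0397 0.1233 0.0575 -0.3426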